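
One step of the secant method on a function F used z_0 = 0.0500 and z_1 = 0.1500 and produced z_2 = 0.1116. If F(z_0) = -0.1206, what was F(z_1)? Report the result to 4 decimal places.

0.0752

The secant line through (0.0500, -0.1206) and (0.1500, F(z_1)) crosses zero at z_2 = 0.1116.
So (0.0500, -0.1206), (0.1500, F(z_1)), (0.1116, 0) are collinear:
F(z_1) = -0.1206 · (0.1500 − 0.1116) / (0.0500 − 0.1116) = -0.1206 · (0.038400)/(-0.061600) = 0.075179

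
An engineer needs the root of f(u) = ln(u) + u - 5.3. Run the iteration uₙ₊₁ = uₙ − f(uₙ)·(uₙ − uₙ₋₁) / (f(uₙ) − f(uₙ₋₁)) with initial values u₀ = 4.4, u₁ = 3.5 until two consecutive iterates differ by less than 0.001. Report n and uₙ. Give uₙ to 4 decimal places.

f(4.4) = 0.581605, f(3.5) = -0.547237
u₂ = 3.500000 − (-0.547237)·(-0.900000)/(-1.128842) = 3.936300;  |Δ| = 0.436300
f(3.936300) = 0.006541
u₃ = 3.936300 − 0.006541·(0.436300)/(0.553778) = 3.931146;  |Δ| = 0.005153
f(3.931146) = 0.000078
u₄ = 3.931146 − 0.000078·(-0.005153)/(-0.006463) = 3.931085;  |Δ| = 0.000062
|u₄ − u₃| = 0.000062 < 0.001

n = 4, uₙ = 3.9311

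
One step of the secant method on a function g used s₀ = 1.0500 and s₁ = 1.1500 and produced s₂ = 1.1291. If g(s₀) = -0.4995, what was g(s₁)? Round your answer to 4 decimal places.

The secant line through (1.0500, -0.4995) and (1.1500, g(s₁)) crosses zero at s₂ = 1.1291.
So (1.0500, -0.4995), (1.1500, g(s₁)), (1.1291, 0) are collinear:
g(s₁) = -0.4995 · (1.1500 − 1.1291) / (1.0500 − 1.1291) = -0.4995 · (0.020900)/(-0.079100) = 0.131979

0.1320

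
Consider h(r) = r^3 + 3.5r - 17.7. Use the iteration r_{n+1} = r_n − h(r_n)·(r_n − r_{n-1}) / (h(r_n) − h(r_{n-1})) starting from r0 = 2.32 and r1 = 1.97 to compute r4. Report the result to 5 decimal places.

h(2.32) = 2.9071680, h(1.97) = -3.1596270
r2 = 1.9700000 − (-3.1596270)·(1.9700000 − 2.3200000) / (-3.1596270 − 2.9071680) = 1.9700000 − (1.1058694)/(-6.0667950) = 2.1522823
h(2.1522823) = -0.1969532
r3 = 2.1522823 − (-0.1969532)·(2.1522823 − 1.9700000) / (-0.1969532 − (-3.1596270)) = 2.1522823 − (-0.0359011)/(2.9626738) = 2.1644001
h(2.1644001) = 0.0148096
r4 = 2.1644001 − 0.0148096·(2.1644001 − 2.1522823) / (0.0148096 − (-0.1969532)) = 2.1644001 − (0.0001795)/(0.2117628) = 2.1635527

2.16355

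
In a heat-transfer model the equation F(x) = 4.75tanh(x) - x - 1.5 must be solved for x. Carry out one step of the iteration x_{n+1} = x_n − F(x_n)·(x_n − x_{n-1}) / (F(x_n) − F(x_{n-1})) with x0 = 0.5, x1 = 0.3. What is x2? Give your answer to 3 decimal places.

F(0.5) = 0.19506, F(0.3) = -0.41627
x2 = 0.30000 − (-0.41627)·(0.30000 − 0.50000) / (-0.41627 − 0.19506) = 0.30000 − (0.08325)/(-0.61132) = 0.43619

0.436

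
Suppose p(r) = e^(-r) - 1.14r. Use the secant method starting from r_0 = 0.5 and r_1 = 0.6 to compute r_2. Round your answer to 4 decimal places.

p(0.5) = 0.036531, p(0.6) = -0.135188
r_2 = 0.600000 − (-0.135188)·(0.600000 − 0.500000) / (-0.135188 − 0.036531) = 0.600000 − (-0.013519)/(-0.171719) = 0.521274

0.5213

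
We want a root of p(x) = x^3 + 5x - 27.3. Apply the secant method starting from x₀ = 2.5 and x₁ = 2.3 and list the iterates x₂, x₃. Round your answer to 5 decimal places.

2.46299, 2.46498

p(2.5) = 0.8250000, p(2.3) = -3.6330000
x₂ = 2.3000000 − (-3.6330000)·(2.3000000 − 2.5000000) / (-3.6330000 − 0.8250000) = 2.3000000 − (0.7266000)/(-4.4580000) = 2.4629879
p(2.4629879) = -0.0438142
x₃ = 2.4629879 − (-0.0438142)·(2.4629879 − 2.3000000) / (-0.0438142 − (-3.6330000)) = 2.4629879 − (-0.0071412)/(3.5891858) = 2.4649775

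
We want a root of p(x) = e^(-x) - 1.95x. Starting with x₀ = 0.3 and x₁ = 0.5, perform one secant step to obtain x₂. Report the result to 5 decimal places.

0.35944

p(0.3) = 0.1558182, p(0.5) = -0.3684693
x₂ = 0.5000000 − (-0.3684693)·(0.5000000 − 0.3000000) / (-0.3684693 − 0.1558182) = 0.5000000 − (-0.0736939)/(-0.5242876) = 0.3594400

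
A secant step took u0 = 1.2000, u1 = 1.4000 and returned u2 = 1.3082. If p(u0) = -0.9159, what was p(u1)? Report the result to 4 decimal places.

The secant line through (1.2000, -0.9159) and (1.4000, p(u1)) crosses zero at u2 = 1.3082.
So (1.2000, -0.9159), (1.4000, p(u1)), (1.3082, 0) are collinear:
p(u1) = -0.9159 · (1.4000 − 1.3082) / (1.2000 − 1.3082) = -0.9159 · (0.091800)/(-0.108200) = 0.777076

0.7771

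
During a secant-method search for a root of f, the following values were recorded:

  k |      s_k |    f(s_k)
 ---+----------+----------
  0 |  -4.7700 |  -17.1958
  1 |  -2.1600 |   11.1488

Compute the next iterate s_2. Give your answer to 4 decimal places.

-3.1866

s_2 = -2.1600 − 11.1488·(-2.1600 − (-4.7700)) / (11.1488 − (-17.1958))
   = -2.1600 − (29.098368)/(28.344600) = -3.186593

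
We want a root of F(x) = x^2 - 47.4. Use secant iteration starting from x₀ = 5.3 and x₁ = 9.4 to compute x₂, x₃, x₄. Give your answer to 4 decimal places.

6.6136, 6.8422, 6.8856

F(5.3) = -19.310000, F(9.4) = 40.960000
x₂ = 9.400000 − 40.960000·(9.400000 − 5.300000) / (40.960000 − (-19.310000)) = 9.400000 − (167.936000)/(60.270000) = 6.613605
F(6.613605) = -3.660223
x₃ = 6.613605 − (-3.660223)·(6.613605 − 9.400000) / (-3.660223 − 40.960000) = 6.613605 − (10.198826)/(-44.620223) = 6.842175
F(6.842175) = -0.584641
x₄ = 6.842175 − (-0.584641)·(6.842175 − 6.613605) / (-0.584641 − (-3.660223)) = 6.842175 − (-0.133631)/(3.075582) = 6.885624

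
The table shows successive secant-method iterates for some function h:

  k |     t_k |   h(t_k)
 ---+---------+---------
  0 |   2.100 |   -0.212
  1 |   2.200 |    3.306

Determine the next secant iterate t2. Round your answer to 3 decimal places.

t2 = 2.200 − 3.306·(2.200 − 2.100) / (3.306 − (-0.212))
   = 2.200 − (0.33060)/(3.51800) = 2.10603

2.106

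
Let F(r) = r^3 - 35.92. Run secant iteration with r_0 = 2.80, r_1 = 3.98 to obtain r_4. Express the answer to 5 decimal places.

F(2.80) = -13.9680000, F(3.98) = 27.1247920
r_2 = 3.9800000 − 27.1247920·(3.9800000 − 2.8000000) / (27.1247920 − (-13.9680000)) = 3.9800000 − (32.0072546)/(41.0927920) = 3.2010981
F(3.2010981) = -3.1182554
r_3 = 3.2010981 − (-3.1182554)·(3.2010981 − 3.9800000) / (-3.1182554 − 27.1247920) = 3.2010981 − (2.4288151)/(-30.2430474) = 3.2814079
F(3.2814079) = -0.5869867
r_4 = 3.2814079 − (-0.5869867)·(3.2814079 − 3.2010981) / (-0.5869867 − (-3.1182554)) = 3.2814079 − (-0.0471408)/(2.5312687) = 3.3000313

3.30003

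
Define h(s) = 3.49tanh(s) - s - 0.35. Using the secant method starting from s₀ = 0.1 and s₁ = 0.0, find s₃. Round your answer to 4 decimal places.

0.1419

h(0.1) = -0.102159, h(0.0) = -0.350000
s₂ = 0.000000 − (-0.350000)·(0.000000 − 0.100000) / (-0.350000 − (-0.102159)) = 0.000000 − (0.035000)/(-0.247841) = 0.141219
h(0.141219) = -0.001614
s₃ = 0.141219 − (-0.001614)·(0.141219 − 0.000000) / (-0.001614 − (-0.350000)) = 0.141219 − (-0.000228)/(0.348386) = 0.141874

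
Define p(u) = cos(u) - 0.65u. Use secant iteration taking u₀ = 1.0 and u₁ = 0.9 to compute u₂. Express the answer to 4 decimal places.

0.9250

p(1.0) = -0.109698, p(0.9) = 0.036610
u₂ = 0.900000 − 0.036610·(0.900000 − 1.000000) / (0.036610 − (-0.109698)) = 0.900000 − (-0.003661)/(0.146308) = 0.925023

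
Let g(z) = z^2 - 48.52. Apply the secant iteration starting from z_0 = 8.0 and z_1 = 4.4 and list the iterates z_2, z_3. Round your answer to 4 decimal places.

6.7516, 7.0149

g(8.0) = 15.480000, g(4.4) = -29.160000
z_2 = 4.400000 − (-29.160000)·(4.400000 − 8.000000) / (-29.160000 − 15.480000) = 4.400000 − (104.976000)/(-44.640000) = 6.751613
g(6.751613) = -2.935723
z_3 = 6.751613 − (-2.935723)·(6.751613 − 4.400000) / (-2.935723 − (-29.160000)) = 6.751613 − (-6.903685)/(26.224277) = 7.014868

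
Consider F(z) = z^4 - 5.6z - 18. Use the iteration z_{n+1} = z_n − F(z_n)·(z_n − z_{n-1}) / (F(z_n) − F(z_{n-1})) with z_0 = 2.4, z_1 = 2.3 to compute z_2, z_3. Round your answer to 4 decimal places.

2.3625, 2.3642

F(2.4) = 1.737600, F(2.3) = -2.895900
z_2 = 2.300000 − (-2.895900)·(2.300000 − 2.400000) / (-2.895900 − 1.737600) = 2.300000 − (0.289590)/(-4.633500) = 2.362499
F(2.362499) = -0.077942
z_3 = 2.362499 − (-0.077942)·(2.362499 − 2.300000) / (-0.077942 − (-2.895900)) = 2.362499 − (-0.004871)/(2.817958) = 2.364228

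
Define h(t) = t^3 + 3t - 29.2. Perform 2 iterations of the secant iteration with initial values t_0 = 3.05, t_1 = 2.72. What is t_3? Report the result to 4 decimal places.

2.7560

h(3.05) = 8.322625, h(2.72) = -0.916352
t_2 = 2.720000 − (-0.916352)·(2.720000 − 3.050000) / (-0.916352 − 8.322625) = 2.720000 − (0.302396)/(-9.238977) = 2.752730
h(2.752730) = -0.082924
t_3 = 2.752730 − (-0.082924)·(2.752730 − 2.720000) / (-0.082924 − (-0.916352)) = 2.752730 − (-0.002714)/(0.833428) = 2.755987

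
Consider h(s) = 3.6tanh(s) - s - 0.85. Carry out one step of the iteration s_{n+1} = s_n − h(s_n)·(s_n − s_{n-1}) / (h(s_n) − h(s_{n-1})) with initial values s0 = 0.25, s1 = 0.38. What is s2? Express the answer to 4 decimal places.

h(0.25) = -0.218293, h(0.38) = 0.075747
s2 = 0.380000 − 0.075747·(0.380000 − 0.250000) / (0.075747 − (-0.218293)) = 0.380000 − (0.009847)/(0.294040) = 0.346511

0.3465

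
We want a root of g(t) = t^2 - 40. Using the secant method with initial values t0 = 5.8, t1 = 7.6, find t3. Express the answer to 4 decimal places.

g(5.8) = -6.360000, g(7.6) = 17.760000
t2 = 7.600000 − 17.760000·(7.600000 − 5.800000) / (17.760000 − (-6.360000)) = 7.600000 − (31.968000)/(24.120000) = 6.274627
g(6.274627) = -0.629058
t3 = 6.274627 − (-0.629058)·(6.274627 − 7.600000) / (-0.629058 − 17.760000) = 6.274627 − (0.833736)/(-18.389058) = 6.319966

6.3200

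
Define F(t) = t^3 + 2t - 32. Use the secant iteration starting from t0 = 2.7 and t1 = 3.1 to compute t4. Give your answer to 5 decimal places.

F(2.7) = -6.9170000, F(3.1) = 3.9910000
t2 = 3.1000000 − 3.9910000·(3.1000000 − 2.7000000) / (3.9910000 − (-6.9170000)) = 3.1000000 − (1.5964000)/(10.9080000) = 2.9536487
F(2.9536487) = -0.3249513
t3 = 2.9536487 − (-0.3249513)·(2.9536487 − 3.1000000) / (-0.3249513 − 3.9910000) = 2.9536487 − (0.0475571)/(-4.3159513) = 2.9646676
F(2.9646676) = -0.0134482
t4 = 2.9646676 − (-0.0134482)·(2.9646676 − 2.9536487) / (-0.0134482 − (-0.3249513)) = 2.9646676 − (-0.0001482)/(0.3115031) = 2.9651433

2.96514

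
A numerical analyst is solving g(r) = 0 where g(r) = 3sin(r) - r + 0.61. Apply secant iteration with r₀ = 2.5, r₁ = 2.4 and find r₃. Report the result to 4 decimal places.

2.4720

g(2.5) = -0.094584, g(2.4) = 0.236390
r₂ = 2.400000 − 0.236390·(2.400000 − 2.500000) / (0.236390 − (-0.094584)) = 2.400000 − (-0.023639)/(0.330973) = 2.471423
g(2.471423) = 0.001935
r₃ = 2.471423 − 0.001935·(2.471423 − 2.400000) / (0.001935 − 0.236390) = 2.471423 − (0.000138)/(-0.234454) = 2.472012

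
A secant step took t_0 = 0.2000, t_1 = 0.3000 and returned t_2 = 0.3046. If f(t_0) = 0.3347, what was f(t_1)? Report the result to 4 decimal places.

0.0147

The secant line through (0.2000, 0.3347) and (0.3000, f(t_1)) crosses zero at t_2 = 0.3046.
So (0.2000, 0.3347), (0.3000, f(t_1)), (0.3046, 0) are collinear:
f(t_1) = 0.3347 · (0.3000 − 0.3046) / (0.2000 − 0.3046) = 0.3347 · (-0.004600)/(-0.104600) = 0.014719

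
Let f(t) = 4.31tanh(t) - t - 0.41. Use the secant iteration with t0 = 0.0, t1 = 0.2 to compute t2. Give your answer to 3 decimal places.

f(0.0) = -0.41000, f(0.2) = 0.24069
t2 = 0.20000 − 0.24069·(0.20000 − 0.00000) / (0.24069 − (-0.41000)) = 0.20000 − (0.04814)/(0.65069) = 0.12602

0.126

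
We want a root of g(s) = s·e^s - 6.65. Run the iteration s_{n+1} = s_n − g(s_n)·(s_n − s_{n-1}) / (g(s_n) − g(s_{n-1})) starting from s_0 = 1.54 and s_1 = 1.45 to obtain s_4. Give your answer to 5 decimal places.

1.49350

g(1.54) = 0.5334690, g(1.45) = -0.4684840
s_2 = 1.4500000 − (-0.4684840)·(1.4500000 − 1.5400000) / (-0.4684840 − 0.5334690) = 1.4500000 − (0.0421636)/(-1.0019530) = 1.4920814
g(1.4920814) = -0.0156983
s_3 = 1.4920814 − (-0.0156983)·(1.4920814 − 1.4500000) / (-0.0156983 − (-0.4684840)) = 1.4920814 − (-0.0006606)/(0.4527856) = 1.4935404
g(1.4935404) = 0.0004847
s_4 = 1.4935404 − 0.0004847·(1.4935404 − 1.4920814) / (0.0004847 − (-0.0156983)) = 1.4935404 − (0.0000007)/(0.0161830) = 1.4934967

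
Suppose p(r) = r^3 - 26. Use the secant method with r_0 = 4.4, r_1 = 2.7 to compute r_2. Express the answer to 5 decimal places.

p(4.4) = 59.1840000, p(2.7) = -6.3170000
r_2 = 2.7000000 − (-6.3170000)·(2.7000000 − 4.4000000) / (-6.3170000 − 59.1840000) = 2.7000000 − (10.7389000)/(-65.5010000) = 2.8639502

2.86395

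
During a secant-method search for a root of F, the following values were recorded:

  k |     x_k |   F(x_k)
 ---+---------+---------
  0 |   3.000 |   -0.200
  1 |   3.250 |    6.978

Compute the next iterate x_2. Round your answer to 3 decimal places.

3.007

x_2 = 3.250 − 6.978·(3.250 − 3.000) / (6.978 − (-0.200))
   = 3.250 − (1.74450)/(7.17800) = 3.00697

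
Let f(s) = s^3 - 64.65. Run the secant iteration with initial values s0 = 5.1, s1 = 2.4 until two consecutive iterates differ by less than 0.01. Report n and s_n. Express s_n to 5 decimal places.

f(5.1) = 68.0010000, f(2.4) = -50.8260000
s2 = 2.4000000 − (-50.8260000)·(-2.7000000)/(-118.8270000) = 3.5548739;  |Δ| = 1.1548739
f(3.5548739) = -19.7266022
s3 = 3.5548739 − (-19.7266022)·(1.1548739)/(31.0993978) = 4.2874198;  |Δ| = 0.7325459
f(4.2874198) = 14.1612182
s4 = 4.2874198 − 14.1612182·(0.7325459)/(33.8878204) = 3.9812997;  |Δ| = 0.3061201
f(3.9812997) = -1.5434226
s5 = 3.9812997 − (-1.5434226)·(-0.3061201)/(-15.7046408) = 4.0113846;  |Δ| = 0.0300849
f(4.0113846) = -0.1019800
s6 = 4.0113846 − (-0.1019800)·(0.0300849)/(1.4414426) = 4.0135131;  |Δ| = 0.0021285
|s6 − s5| = 0.0021285 < 0.01

n = 6, s_n = 4.01351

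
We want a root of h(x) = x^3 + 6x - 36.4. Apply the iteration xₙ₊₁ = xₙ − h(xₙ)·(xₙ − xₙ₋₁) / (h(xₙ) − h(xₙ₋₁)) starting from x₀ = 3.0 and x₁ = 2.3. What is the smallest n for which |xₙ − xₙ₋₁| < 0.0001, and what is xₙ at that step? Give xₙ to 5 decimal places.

n = 5, xₙ = 2.71845

h(3.0) = 8.6000000, h(2.3) = -10.4330000
x₂ = 2.3000000 − (-10.4330000)·(-0.7000000)/(-19.0330000) = 2.6837072;  |Δ| = 0.3837072
h(2.6837072) = -0.9689332
x₃ = 2.6837072 − (-0.9689332)·(0.3837072)/(9.4640668) = 2.7229913;  |Δ| = 0.0392840
h(2.7229913) = 0.1280607
x₄ = 2.7229913 − 0.1280607·(0.0392840)/(1.0969939) = 2.7184053;  |Δ| = 0.0045859
h(2.7184053) = -0.0012929
x₅ = 2.7184053 − (-0.0012929)·(-0.0045859)/(-0.1293536) = 2.7184512;  |Δ| = 0.0000458
|x₅ − x₄| = 0.0000458 < 0.0001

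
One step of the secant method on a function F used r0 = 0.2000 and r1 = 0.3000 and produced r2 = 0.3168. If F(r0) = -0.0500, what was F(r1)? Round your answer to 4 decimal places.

-0.0072

The secant line through (0.2000, -0.0500) and (0.3000, F(r1)) crosses zero at r2 = 0.3168.
So (0.2000, -0.0500), (0.3000, F(r1)), (0.3168, 0) are collinear:
F(r1) = -0.0500 · (0.3000 − 0.3168) / (0.2000 − 0.3168) = -0.0500 · (-0.016800)/(-0.116800) = -0.007192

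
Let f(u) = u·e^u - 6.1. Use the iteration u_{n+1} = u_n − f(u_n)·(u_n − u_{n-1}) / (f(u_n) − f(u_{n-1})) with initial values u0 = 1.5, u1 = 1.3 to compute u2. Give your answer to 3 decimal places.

1.436

f(1.5) = 0.62253, f(1.3) = -1.32991
u2 = 1.30000 − (-1.32991)·(1.30000 − 1.50000) / (-1.32991 − 0.62253) = 1.30000 − (0.26598)/(-1.95245) = 1.43623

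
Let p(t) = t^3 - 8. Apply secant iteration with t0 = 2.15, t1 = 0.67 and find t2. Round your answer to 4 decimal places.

1.8523

p(2.15) = 1.938375, p(0.67) = -7.699237
t2 = 0.670000 − (-7.699237)·(0.670000 − 2.150000) / (-7.699237 − 1.938375) = 0.670000 − (11.394871)/(-9.637612) = 1.852333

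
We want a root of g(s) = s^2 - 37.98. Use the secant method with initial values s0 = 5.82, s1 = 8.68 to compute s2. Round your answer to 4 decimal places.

g(5.82) = -4.107600, g(8.68) = 37.362400
s2 = 8.680000 − 37.362400·(8.680000 − 5.820000) / (37.362400 − (-4.107600)) = 8.680000 − (106.856464)/(41.470000) = 6.103283

6.1033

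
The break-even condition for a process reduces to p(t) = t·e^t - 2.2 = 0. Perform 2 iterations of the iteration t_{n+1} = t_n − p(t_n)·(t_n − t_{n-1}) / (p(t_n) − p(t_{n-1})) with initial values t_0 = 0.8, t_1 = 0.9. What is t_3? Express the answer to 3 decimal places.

0.897

p(0.8) = -0.41957, p(0.9) = 0.01364
t_2 = 0.90000 − 0.01364·(0.90000 − 0.80000) / (0.01364 − (-0.41957)) = 0.90000 − (0.00136)/(0.43321) = 0.89685
p(0.89685) = -0.00104
t_3 = 0.89685 − (-0.00104)·(0.89685 − 0.90000) / (-0.00104 − 0.01364) = 0.89685 − (0.00000)/(-0.01468) = 0.89707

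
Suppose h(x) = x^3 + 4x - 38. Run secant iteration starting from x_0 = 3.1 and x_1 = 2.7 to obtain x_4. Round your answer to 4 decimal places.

2.9674

h(3.1) = 4.191000, h(2.7) = -7.517000
x_2 = 2.700000 − (-7.517000)·(2.700000 − 3.100000) / (-7.517000 − 4.191000) = 2.700000 − (3.006800)/(-11.708000) = 2.956816
h(2.956816) = -0.322005
x_3 = 2.956816 − (-0.322005)·(2.956816 − 2.700000) / (-0.322005 − (-7.517000)) = 2.956816 − (-0.082696)/(7.194995) = 2.968309
h(2.968309) = 0.026598
x_4 = 2.968309 − 0.026598·(2.968309 − 2.956816) / (0.026598 − (-0.322005)) = 2.968309 − (0.000306)/(0.348604) = 2.967432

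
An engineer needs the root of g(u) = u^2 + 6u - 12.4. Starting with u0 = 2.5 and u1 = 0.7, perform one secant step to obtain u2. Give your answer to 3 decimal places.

1.538

g(2.5) = 8.85000, g(0.7) = -7.71000
u2 = 0.70000 − (-7.71000)·(0.70000 − 2.50000) / (-7.71000 − 8.85000) = 0.70000 − (13.87800)/(-16.56000) = 1.53804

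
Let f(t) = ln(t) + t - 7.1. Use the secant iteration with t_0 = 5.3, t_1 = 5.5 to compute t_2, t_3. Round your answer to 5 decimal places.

f(5.3) = -0.1322932, f(5.5) = 0.1047481
t_2 = 5.5000000 − 0.1047481·(5.5000000 − 5.3000000) / (0.1047481 − (-0.1322932)) = 5.5000000 − (0.0209496)/(0.2370413) = 5.4116204
f(5.4116204) = 0.0001689
t_3 = 5.4116204 − 0.0001689·(5.4116204 − 5.5000000) / (0.0001689 − 0.1047481) = 5.4116204 − (-0.0000149)/(-0.1045792) = 5.4114776

5.41162, 5.41148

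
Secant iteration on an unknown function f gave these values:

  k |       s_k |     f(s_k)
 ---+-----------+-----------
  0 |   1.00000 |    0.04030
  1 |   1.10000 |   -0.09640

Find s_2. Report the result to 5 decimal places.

s_2 = 1.10000 − (-0.09640)·(1.10000 − 1.00000) / (-0.09640 − 0.04030)
   = 1.10000 − (-0.0096400)/(-0.1367000) = 1.0294806

1.02948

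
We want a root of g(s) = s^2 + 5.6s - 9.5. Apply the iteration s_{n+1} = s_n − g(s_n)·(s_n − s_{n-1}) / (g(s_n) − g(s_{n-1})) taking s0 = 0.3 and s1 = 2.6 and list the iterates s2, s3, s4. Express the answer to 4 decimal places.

g(0.3) = -7.730000, g(2.6) = 11.820000
s2 = 2.600000 − 11.820000·(2.600000 − 0.300000) / (11.820000 − (-7.730000)) = 2.600000 − (27.186000)/(19.550000) = 1.209412
g(1.209412) = -1.264617
s3 = 1.209412 − (-1.264617)·(1.209412 − 2.600000) / (-1.264617 − 11.820000) = 1.209412 − (1.758562)/(-13.084617) = 1.343811
g(1.343811) = -0.168831
s4 = 1.343811 − (-0.168831)·(1.343811 − 1.209412) / (-0.168831 − (-1.264617)) = 1.343811 − (-0.022691)/(1.095787) = 1.364518

1.2094, 1.3438, 1.3645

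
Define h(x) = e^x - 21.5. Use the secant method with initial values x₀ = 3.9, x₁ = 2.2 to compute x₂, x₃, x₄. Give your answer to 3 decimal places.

2.725, 3.251, 3.036

h(3.9) = 27.90245, h(2.2) = -12.47499
x₂ = 2.20000 − (-12.47499)·(2.20000 − 3.90000) / (-12.47499 − 27.90245) = 2.20000 − (21.20748)/(-40.37744) = 2.72523
h(2.72523) = -6.24006
x₃ = 2.72523 − (-6.24006)·(2.72523 − 2.20000) / (-6.24006 − (-12.47499)) = 2.72523 − (-3.27747)/(6.23492) = 3.25089
h(3.25089) = 4.31343
x₄ = 3.25089 − 4.31343·(3.25089 − 2.72523) / (4.31343 − (-6.24006)) = 3.25089 − (2.26741)/(10.55349) = 3.03605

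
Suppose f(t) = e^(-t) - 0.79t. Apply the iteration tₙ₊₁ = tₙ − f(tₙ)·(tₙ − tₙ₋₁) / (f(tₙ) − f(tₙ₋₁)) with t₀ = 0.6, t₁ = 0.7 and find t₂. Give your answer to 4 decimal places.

0.6570

f(0.6) = 0.074812, f(0.7) = -0.056415
t₂ = 0.700000 − (-0.056415)·(0.700000 − 0.600000) / (-0.056415 − 0.074812) = 0.700000 − (-0.005641)/(-0.131226) = 0.657010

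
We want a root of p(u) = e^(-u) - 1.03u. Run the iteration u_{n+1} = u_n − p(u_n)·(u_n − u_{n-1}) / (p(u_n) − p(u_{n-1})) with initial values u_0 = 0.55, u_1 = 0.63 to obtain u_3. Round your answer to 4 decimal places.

0.5565

p(0.55) = 0.010450, p(0.63) = -0.116308
u_2 = 0.630000 − (-0.116308)·(0.630000 − 0.550000) / (-0.116308 − 0.010450) = 0.630000 − (-0.009305)/(-0.126758) = 0.556595
p(0.556595) = -0.000136
u_3 = 0.556595 − (-0.000136)·(0.556595 − 0.630000) / (-0.000136 − (-0.116308)) = 0.556595 − (0.000010)/(0.116172) = 0.556509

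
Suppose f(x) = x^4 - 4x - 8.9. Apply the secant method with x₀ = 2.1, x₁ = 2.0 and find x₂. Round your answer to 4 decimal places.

f(2.1) = 2.148100, f(2.0) = -0.900000
x₂ = 2.000000 − (-0.900000)·(2.000000 − 2.100000) / (-0.900000 − 2.148100) = 2.000000 − (0.090000)/(-3.048100) = 2.029527

2.0295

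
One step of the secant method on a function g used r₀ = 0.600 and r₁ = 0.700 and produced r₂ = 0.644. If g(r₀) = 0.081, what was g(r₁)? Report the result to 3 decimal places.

-0.103

The secant line through (0.600, 0.081) and (0.700, g(r₁)) crosses zero at r₂ = 0.644.
So (0.600, 0.081), (0.700, g(r₁)), (0.644, 0) are collinear:
g(r₁) = 0.081 · (0.700 − 0.644) / (0.600 − 0.644) = 0.081 · (0.05600)/(-0.04400) = -0.10309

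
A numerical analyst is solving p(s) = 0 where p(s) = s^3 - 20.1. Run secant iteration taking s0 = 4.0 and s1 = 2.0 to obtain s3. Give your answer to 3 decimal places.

2.819

p(4.0) = 43.90000, p(2.0) = -12.10000
s2 = 2.00000 − (-12.10000)·(2.00000 − 4.00000) / (-12.10000 − 43.90000) = 2.00000 − (24.20000)/(-56.00000) = 2.43214
p(2.43214) = -5.71310
s3 = 2.43214 − (-5.71310)·(2.43214 − 2.00000) / (-5.71310 − (-12.10000)) = 2.43214 − (-2.46888)/(6.38690) = 2.81870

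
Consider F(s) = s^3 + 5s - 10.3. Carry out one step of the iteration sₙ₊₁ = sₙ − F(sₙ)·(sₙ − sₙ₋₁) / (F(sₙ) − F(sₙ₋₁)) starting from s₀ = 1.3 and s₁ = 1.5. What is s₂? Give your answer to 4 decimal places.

1.4472

F(1.3) = -1.603000, F(1.5) = 0.575000
s₂ = 1.500000 − 0.575000·(1.500000 − 1.300000) / (0.575000 − (-1.603000)) = 1.500000 − (0.115000)/(2.178000) = 1.447199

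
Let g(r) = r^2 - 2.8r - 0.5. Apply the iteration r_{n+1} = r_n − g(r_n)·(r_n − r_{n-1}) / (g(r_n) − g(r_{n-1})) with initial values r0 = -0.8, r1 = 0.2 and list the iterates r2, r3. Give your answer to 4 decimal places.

g(-0.8) = 2.380000, g(0.2) = -1.020000
r2 = 0.200000 − (-1.020000)·(0.200000 − (-0.800000)) / (-1.020000 − 2.380000) = 0.200000 − (-1.020000)/(-3.400000) = -0.100000
g(-0.100000) = -0.210000
r3 = -0.100000 − (-0.210000)·(-0.100000 − 0.200000) / (-0.210000 − (-1.020000)) = -0.100000 − (0.063000)/(0.810000) = -0.177778

-0.1000, -0.1778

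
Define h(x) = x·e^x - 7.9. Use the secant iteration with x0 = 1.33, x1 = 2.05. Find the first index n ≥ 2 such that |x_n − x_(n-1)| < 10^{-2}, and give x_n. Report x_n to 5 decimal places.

h(1.33) = -2.8712123, h(2.05) = 8.0241973
x2 = 2.0500000 − 8.0241973·(0.7200000)/(10.8954096) = 1.5197380;  |Δ| = 0.5302620
h(1.5197380) = -0.9532363
x3 = 1.5197380 − (-0.9532363)·(-0.5302620)/(-8.9774336) = 1.5760419;  |Δ| = 0.0563040
h(1.5760419) = -0.2786119
x4 = 1.5760419 − (-0.2786119)·(0.0563040)/(0.6746244) = 1.5992948;  |Δ| = 0.0232529
h(1.5992948) = 0.0157748
x5 = 1.5992948 − 0.0157748·(0.0232529)/(0.2943867) = 1.5980488;  |Δ| = 0.0012460
|x5 − x4| = 0.0012460 < 10^{-2}

n = 5, x_n = 1.59805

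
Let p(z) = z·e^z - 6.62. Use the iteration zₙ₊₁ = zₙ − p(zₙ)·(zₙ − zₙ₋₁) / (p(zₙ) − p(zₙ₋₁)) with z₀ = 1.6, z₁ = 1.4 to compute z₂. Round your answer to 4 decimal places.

1.4839

p(1.6) = 1.304852, p(1.4) = -0.942720
z₂ = 1.400000 − (-0.942720)·(1.400000 − 1.600000) / (-0.942720 − 1.304852) = 1.400000 − (0.188544)/(-2.247572) = 1.483888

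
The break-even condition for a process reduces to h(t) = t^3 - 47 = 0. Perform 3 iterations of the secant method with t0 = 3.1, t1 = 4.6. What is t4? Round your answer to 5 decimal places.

h(3.1) = -17.2090000, h(4.6) = 50.3360000
t2 = 4.6000000 − 50.3360000·(4.6000000 − 3.1000000) / (50.3360000 − (-17.2090000)) = 4.6000000 − (75.5040000)/(67.5450000) = 3.4821674
h(3.4821674) = -4.7770131
t3 = 3.4821674 − (-4.7770131)·(3.4821674 − 4.6000000) / (-4.7770131 − 50.3360000) = 3.4821674 − (5.3399008)/(-55.1130131) = 3.5790575
h(3.5790575) = -1.1535183
t4 = 3.5790575 − (-1.1535183)·(3.5790575 − 3.4821674) / (-1.1535183 − (-4.7770131)) = 3.5790575 − (-0.1117644)/(3.6234948) = 3.6099018

3.60990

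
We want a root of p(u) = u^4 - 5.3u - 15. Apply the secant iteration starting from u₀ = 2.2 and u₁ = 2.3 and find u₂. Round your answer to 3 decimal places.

p(2.2) = -3.23440, p(2.3) = 0.79410
u₂ = 2.30000 − 0.79410·(2.30000 − 2.20000) / (0.79410 − (-3.23440)) = 2.30000 − (0.07941)/(4.02850) = 2.28029

2.280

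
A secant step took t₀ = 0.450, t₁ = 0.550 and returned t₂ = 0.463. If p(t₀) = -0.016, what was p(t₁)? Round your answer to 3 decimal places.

0.107

The secant line through (0.450, -0.016) and (0.550, p(t₁)) crosses zero at t₂ = 0.463.
So (0.450, -0.016), (0.550, p(t₁)), (0.463, 0) are collinear:
p(t₁) = -0.016 · (0.550 − 0.463) / (0.450 − 0.463) = -0.016 · (0.08700)/(-0.01300) = 0.10708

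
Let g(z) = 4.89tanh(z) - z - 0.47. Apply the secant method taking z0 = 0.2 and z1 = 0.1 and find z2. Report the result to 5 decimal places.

g(0.2) = 0.2951653, g(0.1) = -0.0826235
z2 = 0.1000000 − (-0.0826235)·(0.1000000 − 0.2000000) / (-0.0826235 − 0.2951653) = 0.1000000 − (0.0082624)/(-0.3777888) = 0.1218703

0.12187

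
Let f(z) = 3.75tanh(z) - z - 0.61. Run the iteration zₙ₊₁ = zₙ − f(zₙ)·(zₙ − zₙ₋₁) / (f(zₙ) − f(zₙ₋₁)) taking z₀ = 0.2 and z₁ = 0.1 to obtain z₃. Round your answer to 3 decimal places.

0.227

f(0.2) = -0.06984, f(0.1) = -0.33625
z₂ = 0.10000 − (-0.33625)·(0.10000 − 0.20000) / (-0.33625 − (-0.06984)) = 0.10000 − (0.03362)/(-0.26640) = 0.22622
f(0.22622) = -0.00208
z₃ = 0.22622 − (-0.00208)·(0.22622 − 0.10000) / (-0.00208 − (-0.33625)) = 0.22622 − (-0.00026)/(0.33416) = 0.22700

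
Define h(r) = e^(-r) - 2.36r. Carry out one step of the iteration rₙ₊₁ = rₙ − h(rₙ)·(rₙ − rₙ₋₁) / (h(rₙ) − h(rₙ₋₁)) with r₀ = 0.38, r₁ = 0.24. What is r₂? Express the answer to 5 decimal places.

h(0.38) = -0.2129386, h(0.24) = 0.2202279
r₂ = 0.2400000 − 0.2202279·(0.2400000 − 0.3800000) / (0.2202279 − (-0.2129386)) = 0.2400000 − (-0.0308319)/(0.4331665) = 0.3111780

0.31118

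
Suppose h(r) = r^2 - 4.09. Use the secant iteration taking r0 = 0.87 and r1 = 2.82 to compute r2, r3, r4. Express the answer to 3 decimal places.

h(0.87) = -3.33310, h(2.82) = 3.86240
r2 = 2.82000 − 3.86240·(2.82000 − 0.87000) / (3.86240 − (-3.33310)) = 2.82000 − (7.53168)/(7.19550) = 1.77328
h(1.77328) = -0.94548
r3 = 1.77328 − (-0.94548)·(1.77328 − 2.82000) / (-0.94548 − 3.86240) = 1.77328 − (0.98965)/(-4.80788) = 1.97912
h(1.97912) = -0.17309
r4 = 1.97912 − (-0.17309)·(1.97912 − 1.77328) / (-0.17309 − (-0.94548)) = 1.97912 − (-0.03563)/(0.77239) = 2.02525

1.773, 1.979, 2.025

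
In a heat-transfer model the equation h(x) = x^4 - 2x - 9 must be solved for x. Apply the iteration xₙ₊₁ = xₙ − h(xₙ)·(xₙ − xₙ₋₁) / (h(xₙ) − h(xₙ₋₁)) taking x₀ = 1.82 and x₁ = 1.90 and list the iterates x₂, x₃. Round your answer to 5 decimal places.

1.89023, 1.89080

h(1.82) = -1.6680062, h(1.90) = 0.2321000
x₂ = 1.9000000 − 0.2321000·(1.9000000 − 1.8200000) / (0.2321000 − (-1.6680062)) = 1.9000000 − (0.0185680)/(1.9001062) = 1.8902279
h(1.8902279) = -0.0144014
x₃ = 1.8902279 − (-0.0144014)·(1.8902279 − 1.9000000) / (-0.0144014 − 0.2321000) = 1.8902279 − (0.0001407)/(-0.2465014) = 1.8907988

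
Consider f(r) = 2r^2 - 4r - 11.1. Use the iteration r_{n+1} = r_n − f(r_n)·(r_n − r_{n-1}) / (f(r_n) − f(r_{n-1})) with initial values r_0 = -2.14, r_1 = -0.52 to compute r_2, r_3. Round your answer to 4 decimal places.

f(-2.14) = 6.619200, f(-0.52) = -8.479200
r_2 = -0.520000 − (-8.479200)·(-0.520000 − (-2.140000)) / (-8.479200 − 6.619200) = -0.520000 − (-13.736304)/(-15.098400) = -1.429785
f(-1.429785) = -1.292286
r_3 = -1.429785 − (-1.292286)·(-1.429785 − (-0.520000)) / (-1.292286 − (-8.479200)) = -1.429785 − (1.175703)/(7.186914) = -1.593375

-1.4298, -1.5934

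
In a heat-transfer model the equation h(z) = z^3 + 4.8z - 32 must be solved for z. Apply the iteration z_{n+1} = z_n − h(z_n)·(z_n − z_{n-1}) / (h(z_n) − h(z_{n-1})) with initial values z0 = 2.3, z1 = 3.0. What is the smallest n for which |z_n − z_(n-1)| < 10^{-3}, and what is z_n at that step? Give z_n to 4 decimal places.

h(2.3) = -8.793000, h(3.0) = 9.400000
z2 = 3.000000 − 9.400000·(0.700000)/(18.193000) = 2.638322;  |Δ| = 0.361678
h(2.638322) = -0.971362
z3 = 2.638322 − (-0.971362)·(-0.361678)/(-10.371362) = 2.672196;  |Δ| = 0.033874
h(2.672196) = -0.092280
z4 = 2.672196 − (-0.092280)·(0.033874)/(0.879082) = 2.675752;  |Δ| = 0.003556
h(2.675752) = 0.001063
z5 = 2.675752 − 0.001063·(0.003556)/(0.093343) = 2.675712;  |Δ| = 0.000040
|z5 − z4| = 0.000040 < 10^{-3}

n = 5, z_n = 2.6757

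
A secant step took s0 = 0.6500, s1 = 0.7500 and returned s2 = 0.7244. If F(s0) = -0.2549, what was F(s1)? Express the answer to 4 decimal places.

The secant line through (0.6500, -0.2549) and (0.7500, F(s1)) crosses zero at s2 = 0.7244.
So (0.6500, -0.2549), (0.7500, F(s1)), (0.7244, 0) are collinear:
F(s1) = -0.2549 · (0.7500 − 0.7244) / (0.6500 − 0.7244) = -0.2549 · (0.025600)/(-0.074400) = 0.087708

0.0877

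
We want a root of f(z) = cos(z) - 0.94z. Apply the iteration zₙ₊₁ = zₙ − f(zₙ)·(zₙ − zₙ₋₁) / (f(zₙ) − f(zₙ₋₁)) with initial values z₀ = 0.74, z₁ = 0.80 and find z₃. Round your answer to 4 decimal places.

0.7664

f(0.74) = 0.042869, f(0.80) = -0.055293
z₂ = 0.800000 − (-0.055293)·(0.800000 − 0.740000) / (-0.055293 − 0.042869) = 0.800000 − (-0.003318)/(-0.098162) = 0.766203
f(0.766203) = 0.000318
z₃ = 0.766203 − 0.000318·(0.766203 − 0.800000) / (0.000318 − (-0.055293)) = 0.766203 − (-0.000011)/(0.055612) = 0.766396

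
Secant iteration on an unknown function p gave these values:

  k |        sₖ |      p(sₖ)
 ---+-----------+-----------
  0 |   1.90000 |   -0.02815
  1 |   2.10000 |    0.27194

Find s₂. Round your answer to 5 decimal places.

1.91876

s₂ = 2.10000 − 0.27194·(2.10000 − 1.90000) / (0.27194 − (-0.02815))
   = 2.10000 − (0.0543880)/(0.3000900) = 1.9187610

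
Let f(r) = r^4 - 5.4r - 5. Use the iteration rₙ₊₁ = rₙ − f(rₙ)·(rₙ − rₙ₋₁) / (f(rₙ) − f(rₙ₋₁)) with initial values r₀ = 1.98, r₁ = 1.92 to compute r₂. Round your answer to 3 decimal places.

1.993

f(1.98) = -0.32246, f(1.92) = -1.77846
r₂ = 1.92000 − (-1.77846)·(1.92000 − 1.98000) / (-1.77846 − (-0.32246)) = 1.92000 − (0.10671)/(-1.45599) = 1.99329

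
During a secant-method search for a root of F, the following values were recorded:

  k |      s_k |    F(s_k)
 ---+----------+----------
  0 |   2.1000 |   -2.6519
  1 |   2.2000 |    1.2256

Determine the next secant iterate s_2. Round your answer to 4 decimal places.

s_2 = 2.2000 − 1.2256·(2.2000 − 2.1000) / (1.2256 − (-2.6519))
   = 2.2000 − (0.122560)/(3.877500) = 2.168392

2.1684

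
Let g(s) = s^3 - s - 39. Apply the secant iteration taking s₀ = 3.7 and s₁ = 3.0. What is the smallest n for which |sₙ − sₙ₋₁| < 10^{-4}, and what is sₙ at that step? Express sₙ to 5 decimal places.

g(3.7) = 7.9530000, g(3.0) = -15.0000000
s₂ = 3.0000000 − (-15.0000000)·(-0.7000000)/(-22.9530000) = 3.4574565;  |Δ| = 0.4574565
g(3.4574565) = -1.1270012
s₃ = 3.4574565 − (-1.1270012)·(0.4574565)/(13.8729988) = 3.4946190;  |Δ| = 0.0371624
g(3.4946190) = 0.1829314
s₄ = 3.4946190 − 0.1829314·(0.0371624)/(1.3099326) = 3.4894292;  |Δ| = 0.0051897
g(3.4894292) = -0.0017325
s₅ = 3.4894292 − (-0.0017325)·(-0.0051897)/(-0.1846640) = 3.4894779;  |Δ| = 0.0000487
|s₅ − s₄| = 0.0000487 < 10^{-4}

n = 5, sₙ = 3.48948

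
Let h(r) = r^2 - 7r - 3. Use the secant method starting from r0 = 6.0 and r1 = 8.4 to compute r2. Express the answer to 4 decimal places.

h(6.0) = -9.000000, h(8.4) = 8.760000
r2 = 8.400000 − 8.760000·(8.400000 − 6.000000) / (8.760000 − (-9.000000)) = 8.400000 − (21.024000)/(17.760000) = 7.216216

7.2162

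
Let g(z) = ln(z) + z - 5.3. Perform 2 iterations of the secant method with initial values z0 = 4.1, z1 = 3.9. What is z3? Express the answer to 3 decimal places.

3.931

g(4.1) = 0.21099, g(3.9) = -0.03902
z2 = 3.90000 − (-0.03902)·(3.90000 − 4.10000) / (-0.03902 − 0.21099) = 3.90000 − (0.00780)/(-0.25001) = 3.93122
g(3.93122) = 0.00017
z3 = 3.93122 − 0.00017·(3.93122 − 3.90000) / (0.00017 − (-0.03902)) = 3.93122 − (0.00001)/(0.03919) = 3.93108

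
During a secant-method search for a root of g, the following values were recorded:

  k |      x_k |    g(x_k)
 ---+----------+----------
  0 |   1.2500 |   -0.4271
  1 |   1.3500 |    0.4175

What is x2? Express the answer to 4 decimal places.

x2 = 1.3500 − 0.4175·(1.3500 − 1.2500) / (0.4175 − (-0.4271))
   = 1.3500 − (0.041750)/(0.844600) = 1.300568

1.3006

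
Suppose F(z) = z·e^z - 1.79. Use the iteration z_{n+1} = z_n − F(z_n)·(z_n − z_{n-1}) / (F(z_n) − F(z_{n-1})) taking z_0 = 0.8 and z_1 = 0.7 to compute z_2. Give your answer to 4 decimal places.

0.8026

F(0.8) = -0.009567, F(0.7) = -0.380373
z_2 = 0.700000 − (-0.380373)·(0.700000 − 0.800000) / (-0.380373 − (-0.009567)) = 0.700000 − (0.038037)/(-0.370806) = 0.802580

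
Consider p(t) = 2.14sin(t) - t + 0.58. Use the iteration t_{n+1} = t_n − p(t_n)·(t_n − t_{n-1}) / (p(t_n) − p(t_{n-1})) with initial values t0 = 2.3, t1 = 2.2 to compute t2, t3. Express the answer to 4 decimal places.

2.2470, 2.2479

p(2.3) = -0.124191, p(2.2) = 0.110182
t2 = 2.200000 − 0.110182·(2.200000 − 2.300000) / (0.110182 − (-0.124191)) = 2.200000 − (-0.011018)/(0.234373) = 2.247011
p(2.247011) = 0.002075
t3 = 2.247011 − 0.002075·(2.247011 − 2.200000) / (0.002075 − 0.110182) = 2.247011 − (0.000098)/(-0.108107) = 2.247914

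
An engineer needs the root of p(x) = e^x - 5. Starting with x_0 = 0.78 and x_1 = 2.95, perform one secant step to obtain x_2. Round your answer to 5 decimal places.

p(0.78) = -2.8185277, p(2.95) = 14.1059537
x_2 = 2.9500000 − 14.1059537·(2.9500000 − 0.7800000) / (14.1059537 − (-2.8185277)) = 2.9500000 − (30.6099196)/(16.9244815) = 1.1413821

1.14138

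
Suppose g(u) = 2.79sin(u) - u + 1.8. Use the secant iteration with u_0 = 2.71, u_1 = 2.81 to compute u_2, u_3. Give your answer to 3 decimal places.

g(2.71) = 0.25711, g(2.81) = -0.10172
u_2 = 2.81000 − (-0.10172)·(2.81000 − 2.71000) / (-0.10172 − 0.25711) = 2.81000 − (-0.01017)/(-0.35882) = 2.78165
g(2.78165) = 0.00104
u_3 = 2.78165 − 0.00104·(2.78165 − 2.81000) / (0.00104 − (-0.10172)) = 2.78165 − (-0.00003)/(0.10275) = 2.78194

2.782, 2.782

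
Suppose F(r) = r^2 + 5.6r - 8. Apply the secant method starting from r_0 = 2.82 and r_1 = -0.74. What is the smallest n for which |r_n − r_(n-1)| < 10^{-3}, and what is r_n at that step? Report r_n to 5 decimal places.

n = 6, r_n = 1.17995

F(2.82) = 15.7444000, F(-0.74) = -11.5964000
r_2 = -0.7400000 − (-11.5964000)·(-3.5600000)/(-27.3408000) = 0.7699479;  |Δ| = 1.5099479
F(0.7699479) = -3.0954719
r_3 = 0.7699479 − (-3.0954719)·(1.5099479)/(8.5009281) = 1.3197704;  |Δ| = 0.5498225
F(1.3197704) = 1.1325080
r_4 = 1.3197704 − 1.1325080·(0.5498225)/(4.2279799) = 1.1724948;  |Δ| = 0.1472756
F(1.1724948) = -0.0592853
r_5 = 1.1724948 − (-0.0592853)·(-0.1472756)/(-1.1917934) = 1.1798209;  |Δ| = 0.0073262
F(1.1798209) = -0.0010253
r_6 = 1.1798209 − (-0.0010253)·(0.0073262)/(0.0582600) = 1.1799499;  |Δ| = 0.0001289
|r_6 − r_5| = 0.0001289 < 10^{-3}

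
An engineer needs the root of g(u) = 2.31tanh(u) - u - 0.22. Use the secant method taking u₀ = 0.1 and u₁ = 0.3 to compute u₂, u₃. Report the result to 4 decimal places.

0.1740, 0.1707

g(0.1) = -0.089767, g(0.3) = 0.152932
u₂ = 0.300000 − 0.152932·(0.300000 − 0.100000) / (0.152932 − (-0.089767)) = 0.300000 − (0.030586)/(0.242699) = 0.173974
g(0.173974) = 0.003900
u₃ = 0.173974 − 0.003900·(0.173974 − 0.300000) / (0.003900 − 0.152932) = 0.173974 − (-0.000491)/(-0.149032) = 0.170676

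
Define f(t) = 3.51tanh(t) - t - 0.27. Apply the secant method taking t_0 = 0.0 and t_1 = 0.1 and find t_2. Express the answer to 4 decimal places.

0.1081

f(0.0) = -0.270000, f(0.1) = -0.020165
t_2 = 0.100000 − (-0.020165)·(0.100000 − 0.000000) / (-0.020165 − (-0.270000)) = 0.100000 − (-0.002017)/(0.249835) = 0.108071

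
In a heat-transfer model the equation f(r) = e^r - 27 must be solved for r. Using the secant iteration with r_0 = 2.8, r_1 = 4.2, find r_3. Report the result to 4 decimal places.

f(2.8) = -10.555353, f(4.2) = 39.686331
r_2 = 4.200000 − 39.686331·(4.200000 − 2.800000) / (39.686331 − (-10.555353)) = 4.200000 − (55.560863)/(50.241684) = 3.094128
f(3.094128) = -4.932009
r_3 = 3.094128 − (-4.932009)·(3.094128 − 4.200000) / (-4.932009 − 39.686331) = 3.094128 − (5.454170)/(-44.618340) = 3.216369

3.2164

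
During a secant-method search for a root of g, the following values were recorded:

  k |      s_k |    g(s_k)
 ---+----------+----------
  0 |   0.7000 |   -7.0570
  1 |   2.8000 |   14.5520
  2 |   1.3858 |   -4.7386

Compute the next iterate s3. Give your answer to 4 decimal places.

1.7332

s3 = 1.3858 − (-4.7386)·(1.3858 − 2.8000) / (-4.7386 − 14.5520)
   = 1.3858 − (6.701328)/(-19.290600) = 1.733188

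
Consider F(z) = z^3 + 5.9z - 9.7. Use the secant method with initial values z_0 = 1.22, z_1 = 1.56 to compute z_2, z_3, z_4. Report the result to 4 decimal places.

F(1.22) = -0.686152, F(1.56) = 3.300416
z_2 = 1.560000 − 3.300416·(1.560000 − 1.220000) / (3.300416 − (-0.686152)) = 1.560000 − (1.122141)/(3.986568) = 1.278519
F(1.278519) = -0.066852
z_3 = 1.278519 − (-0.066852)·(1.278519 − 1.560000) / (-0.066852 − 3.300416) = 1.278519 − (0.018818)/(-3.367268) = 1.284108
F(1.284108) = -0.006356
z_4 = 1.284108 − (-0.006356)·(1.284108 − 1.278519) / (-0.006356 − (-0.066852)) = 1.284108 − (-0.000036)/(0.060496) = 1.284695

1.2785, 1.2841, 1.2847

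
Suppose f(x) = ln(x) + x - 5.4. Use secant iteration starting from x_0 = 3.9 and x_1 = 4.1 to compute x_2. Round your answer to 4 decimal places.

f(3.9) = -0.139023, f(4.1) = 0.110987
x_2 = 4.100000 − 0.110987·(4.100000 − 3.900000) / (0.110987 − (-0.139023)) = 4.100000 − (0.022197)/(0.250010) = 4.011214

4.0112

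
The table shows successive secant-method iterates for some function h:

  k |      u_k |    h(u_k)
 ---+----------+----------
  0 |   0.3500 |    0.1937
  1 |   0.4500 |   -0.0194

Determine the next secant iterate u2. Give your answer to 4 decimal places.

u2 = 0.4500 − (-0.0194)·(0.4500 − 0.3500) / (-0.0194 − 0.1937)
   = 0.4500 − (-0.001940)/(-0.213100) = 0.440896

0.4409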